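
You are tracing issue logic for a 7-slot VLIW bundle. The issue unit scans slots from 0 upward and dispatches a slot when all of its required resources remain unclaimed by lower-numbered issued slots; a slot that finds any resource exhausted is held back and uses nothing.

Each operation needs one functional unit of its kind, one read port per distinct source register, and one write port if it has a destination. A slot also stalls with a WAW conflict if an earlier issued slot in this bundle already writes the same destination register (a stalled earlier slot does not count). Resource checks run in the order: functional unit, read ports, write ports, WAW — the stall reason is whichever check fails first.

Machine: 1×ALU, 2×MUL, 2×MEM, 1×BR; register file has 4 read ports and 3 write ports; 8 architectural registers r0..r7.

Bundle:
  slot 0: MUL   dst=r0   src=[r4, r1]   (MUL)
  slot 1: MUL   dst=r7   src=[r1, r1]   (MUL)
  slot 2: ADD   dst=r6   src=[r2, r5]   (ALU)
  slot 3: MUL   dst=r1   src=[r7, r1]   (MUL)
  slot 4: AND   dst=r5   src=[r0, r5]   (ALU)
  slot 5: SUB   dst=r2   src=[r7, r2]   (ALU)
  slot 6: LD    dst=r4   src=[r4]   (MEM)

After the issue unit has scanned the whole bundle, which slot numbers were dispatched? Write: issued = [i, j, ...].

[0] MUL needs rd=2 wr=1: ok; after: ALU=1 MUL=1 MEM=2 BR=1, R=2, W=2
[1] MUL needs rd=1 wr=1: ok; after: ALU=1 MUL=0 MEM=2 BR=1, R=1, W=1
[2] ALU needs rd=2 wr=1: RD_PORT; after: ALU=1 MUL=0 MEM=2 BR=1, R=1, W=1
[3] MUL needs rd=2 wr=1: FU; after: ALU=1 MUL=0 MEM=2 BR=1, R=1, W=1
[4] ALU needs rd=2 wr=1: RD_PORT; after: ALU=1 MUL=0 MEM=2 BR=1, R=1, W=1
[5] ALU needs rd=2 wr=1: RD_PORT; after: ALU=1 MUL=0 MEM=2 BR=1, R=1, W=1
[6] MEM needs rd=1 wr=1: ok; after: ALU=1 MUL=0 MEM=1 BR=1, R=0, W=0

issued = [0, 1, 6]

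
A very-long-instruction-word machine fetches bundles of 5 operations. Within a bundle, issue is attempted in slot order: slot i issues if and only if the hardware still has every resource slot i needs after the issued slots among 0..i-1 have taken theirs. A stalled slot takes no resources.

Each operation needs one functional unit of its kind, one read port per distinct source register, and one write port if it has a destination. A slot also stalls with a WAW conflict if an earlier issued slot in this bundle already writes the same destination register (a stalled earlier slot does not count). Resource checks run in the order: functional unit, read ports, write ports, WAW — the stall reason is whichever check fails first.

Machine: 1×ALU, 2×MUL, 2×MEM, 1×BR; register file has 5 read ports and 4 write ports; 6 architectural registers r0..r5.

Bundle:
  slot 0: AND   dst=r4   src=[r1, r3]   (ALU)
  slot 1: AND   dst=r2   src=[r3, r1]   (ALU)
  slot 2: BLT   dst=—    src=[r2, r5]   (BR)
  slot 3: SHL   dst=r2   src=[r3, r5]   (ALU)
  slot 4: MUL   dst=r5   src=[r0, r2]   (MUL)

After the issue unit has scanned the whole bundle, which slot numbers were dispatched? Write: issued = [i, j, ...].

issued = [0, 2]

  0. ALU→r4 ⇒ go  {0A/2Mu/2Ld/1B | 3r 3w}
  1. ALU→r2 ⇒ no(FU)  {0A/2Mu/2Ld/1B | 3r 3w}
  2. BR ⇒ go  {0A/2Mu/2Ld/0B | 1r 3w}
  3. ALU→r2 ⇒ no(FU)  {0A/2Mu/2Ld/0B | 1r 3w}
  4. MUL→r5 ⇒ no(RD_PORT)  {0A/2Mu/2Ld/0B | 1r 3w}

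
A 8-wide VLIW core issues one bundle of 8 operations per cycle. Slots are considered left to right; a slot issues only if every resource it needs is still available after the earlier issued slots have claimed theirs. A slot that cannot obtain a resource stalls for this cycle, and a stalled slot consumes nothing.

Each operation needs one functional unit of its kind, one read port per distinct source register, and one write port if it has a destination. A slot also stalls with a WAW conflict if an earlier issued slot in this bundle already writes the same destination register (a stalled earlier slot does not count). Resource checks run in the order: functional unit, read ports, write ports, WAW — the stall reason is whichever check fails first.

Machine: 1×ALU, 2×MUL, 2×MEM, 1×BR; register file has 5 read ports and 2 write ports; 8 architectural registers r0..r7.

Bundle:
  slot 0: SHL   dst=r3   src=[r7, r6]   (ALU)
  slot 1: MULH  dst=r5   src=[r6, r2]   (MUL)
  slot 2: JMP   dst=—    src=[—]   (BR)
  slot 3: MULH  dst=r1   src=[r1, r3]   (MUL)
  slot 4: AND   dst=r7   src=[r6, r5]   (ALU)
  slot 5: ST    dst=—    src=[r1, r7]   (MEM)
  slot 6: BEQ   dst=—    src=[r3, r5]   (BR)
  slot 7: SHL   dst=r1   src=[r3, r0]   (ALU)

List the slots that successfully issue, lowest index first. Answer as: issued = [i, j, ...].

#0 ALU src=r7,r6 dispatched  <A:0 Mu:2 Ld:2 B:1 rd:3 wr:1>
#1 MUL src=r6,r2 dispatched  <A:0 Mu:1 Ld:2 B:1 rd:1 wr:0>
#2 BR src=- dispatched  <A:0 Mu:1 Ld:2 B:0 rd:1 wr:0>
#3 MUL src=r1,r3 held:RD_PORT  <A:0 Mu:1 Ld:2 B:0 rd:1 wr:0>
#4 ALU src=r6,r5 held:FU  <A:0 Mu:1 Ld:2 B:0 rd:1 wr:0>
#5 MEM src=r1,r7 held:RD_PORT  <A:0 Mu:1 Ld:2 B:0 rd:1 wr:0>
#6 BR src=r3,r5 held:FU  <A:0 Mu:1 Ld:2 B:0 rd:1 wr:0>
#7 ALU src=r3,r0 held:FU  <A:0 Mu:1 Ld:2 B:0 rd:1 wr:0>

issued = [0, 1, 2]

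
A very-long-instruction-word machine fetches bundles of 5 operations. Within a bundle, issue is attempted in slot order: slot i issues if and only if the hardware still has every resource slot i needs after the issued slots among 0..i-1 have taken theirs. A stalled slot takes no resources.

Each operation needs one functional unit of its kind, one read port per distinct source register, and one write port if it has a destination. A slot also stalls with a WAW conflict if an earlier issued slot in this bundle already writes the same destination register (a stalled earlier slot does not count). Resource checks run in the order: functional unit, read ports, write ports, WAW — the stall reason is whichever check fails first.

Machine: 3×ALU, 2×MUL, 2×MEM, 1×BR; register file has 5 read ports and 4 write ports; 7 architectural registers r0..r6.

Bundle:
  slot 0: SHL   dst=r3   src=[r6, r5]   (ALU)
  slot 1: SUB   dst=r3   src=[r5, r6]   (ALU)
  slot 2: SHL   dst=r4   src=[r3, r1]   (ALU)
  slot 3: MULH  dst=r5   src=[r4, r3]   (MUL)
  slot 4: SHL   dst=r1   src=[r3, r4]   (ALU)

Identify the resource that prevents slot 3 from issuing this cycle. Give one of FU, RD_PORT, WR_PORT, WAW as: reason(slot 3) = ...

#0 ALU src=r6,r5 dispatched  <A:2 Mu:2 Ld:2 B:1 rd:3 wr:3>
#1 ALU src=r5,r6 held:WAW  <A:2 Mu:2 Ld:2 B:1 rd:3 wr:3>
#2 ALU src=r3,r1 dispatched  <A:1 Mu:2 Ld:2 B:1 rd:1 wr:2>
#3 MUL src=r4,r3 held:RD_PORT  <A:1 Mu:2 Ld:2 B:1 rd:1 wr:2>
#4 ALU src=r3,r4 held:RD_PORT  <A:1 Mu:2 Ld:2 B:1 rd:1 wr:2>

reason(slot 3) = RD_PORT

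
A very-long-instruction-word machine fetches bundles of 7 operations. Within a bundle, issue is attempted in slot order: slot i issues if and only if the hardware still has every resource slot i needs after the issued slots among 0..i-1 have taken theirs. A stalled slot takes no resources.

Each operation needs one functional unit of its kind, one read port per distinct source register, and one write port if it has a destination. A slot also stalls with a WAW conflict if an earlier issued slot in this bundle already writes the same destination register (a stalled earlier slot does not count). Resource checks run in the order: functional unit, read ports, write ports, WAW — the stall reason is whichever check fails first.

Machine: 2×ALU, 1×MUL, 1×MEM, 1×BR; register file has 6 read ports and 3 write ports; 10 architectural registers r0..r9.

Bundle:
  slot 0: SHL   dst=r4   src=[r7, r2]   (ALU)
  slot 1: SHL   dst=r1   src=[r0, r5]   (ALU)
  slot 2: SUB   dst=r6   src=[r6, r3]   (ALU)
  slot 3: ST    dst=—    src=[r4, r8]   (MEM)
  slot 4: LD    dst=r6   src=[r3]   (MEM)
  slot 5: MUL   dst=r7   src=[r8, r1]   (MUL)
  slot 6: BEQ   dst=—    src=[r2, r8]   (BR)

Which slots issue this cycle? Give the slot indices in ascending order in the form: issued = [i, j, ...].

issued = [0, 1, 3]

  0. ALU→r4 ⇒ go  {1A/1Mu/1Ld/1B | 4r 2w}
  1. ALU→r1 ⇒ go  {0A/1Mu/1Ld/1B | 2r 1w}
  2. ALU→r6 ⇒ no(FU)  {0A/1Mu/1Ld/1B | 2r 1w}
  3. MEM ⇒ go  {0A/1Mu/0Ld/1B | 0r 1w}
  4. MEM→r6 ⇒ no(FU)  {0A/1Mu/0Ld/1B | 0r 1w}
  5. MUL→r7 ⇒ no(RD_PORT)  {0A/1Mu/0Ld/1B | 0r 1w}
  6. BR ⇒ no(RD_PORT)  {0A/1Mu/0Ld/1B | 0r 1w}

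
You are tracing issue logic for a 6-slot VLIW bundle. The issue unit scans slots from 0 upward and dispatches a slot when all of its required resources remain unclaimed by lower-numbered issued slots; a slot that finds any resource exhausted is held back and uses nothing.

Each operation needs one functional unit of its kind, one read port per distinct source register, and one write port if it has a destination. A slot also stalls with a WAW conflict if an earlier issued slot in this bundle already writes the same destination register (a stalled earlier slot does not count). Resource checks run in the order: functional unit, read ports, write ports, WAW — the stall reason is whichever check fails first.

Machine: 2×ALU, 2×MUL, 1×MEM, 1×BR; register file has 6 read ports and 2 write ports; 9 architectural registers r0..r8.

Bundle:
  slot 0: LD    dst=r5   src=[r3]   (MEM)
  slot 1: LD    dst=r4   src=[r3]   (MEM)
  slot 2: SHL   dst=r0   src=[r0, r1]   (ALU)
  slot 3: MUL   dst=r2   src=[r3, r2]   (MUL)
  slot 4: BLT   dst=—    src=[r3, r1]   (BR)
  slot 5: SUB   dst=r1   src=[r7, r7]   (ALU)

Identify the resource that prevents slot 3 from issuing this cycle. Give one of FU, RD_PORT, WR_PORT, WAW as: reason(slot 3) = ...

reason(slot 3) = WR_PORT

  0. MEM→r5 ⇒ go  {2A/2Mu/0Ld/1B | 5r 1w}
  1. MEM→r4 ⇒ no(FU)  {2A/2Mu/0Ld/1B | 5r 1w}
  2. ALU→r0 ⇒ go  {1A/2Mu/0Ld/1B | 3r 0w}
  3. MUL→r2 ⇒ no(WR_PORT)  {1A/2Mu/0Ld/1B | 3r 0w}
  4. BR ⇒ go  {1A/2Mu/0Ld/0B | 1r 0w}
  5. ALU→r1 ⇒ no(WR_PORT)  {1A/2Mu/0Ld/0B | 1r 0w}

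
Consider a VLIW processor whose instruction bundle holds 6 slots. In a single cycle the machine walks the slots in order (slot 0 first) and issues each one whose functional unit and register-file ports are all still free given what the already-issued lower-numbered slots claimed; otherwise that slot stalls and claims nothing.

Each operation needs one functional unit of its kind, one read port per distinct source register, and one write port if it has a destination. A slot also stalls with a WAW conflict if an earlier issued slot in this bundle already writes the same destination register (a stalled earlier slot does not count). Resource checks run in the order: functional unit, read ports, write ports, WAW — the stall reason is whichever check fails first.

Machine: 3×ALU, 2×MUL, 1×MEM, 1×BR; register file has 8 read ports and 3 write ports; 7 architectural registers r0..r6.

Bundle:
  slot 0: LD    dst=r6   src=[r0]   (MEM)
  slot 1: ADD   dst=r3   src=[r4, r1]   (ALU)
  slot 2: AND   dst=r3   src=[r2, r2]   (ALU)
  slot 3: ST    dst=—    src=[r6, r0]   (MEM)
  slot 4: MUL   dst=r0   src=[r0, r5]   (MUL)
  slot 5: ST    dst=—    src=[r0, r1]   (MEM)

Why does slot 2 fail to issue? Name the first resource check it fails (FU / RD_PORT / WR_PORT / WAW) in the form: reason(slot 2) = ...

reason(slot 2) = WAW

#0 MEM src=r0 dispatched  <A:3 Mu:2 Ld:0 B:1 rd:7 wr:2>
#1 ALU src=r4,r1 dispatched  <A:2 Mu:2 Ld:0 B:1 rd:5 wr:1>
#2 ALU src=r2,r2 held:WAW  <A:2 Mu:2 Ld:0 B:1 rd:5 wr:1>
#3 MEM src=r6,r0 held:FU  <A:2 Mu:2 Ld:0 B:1 rd:5 wr:1>
#4 MUL src=r0,r5 dispatched  <A:2 Mu:1 Ld:0 B:1 rd:3 wr:0>
#5 MEM src=r0,r1 held:FU  <A:2 Mu:1 Ld:0 B:1 rd:3 wr:0>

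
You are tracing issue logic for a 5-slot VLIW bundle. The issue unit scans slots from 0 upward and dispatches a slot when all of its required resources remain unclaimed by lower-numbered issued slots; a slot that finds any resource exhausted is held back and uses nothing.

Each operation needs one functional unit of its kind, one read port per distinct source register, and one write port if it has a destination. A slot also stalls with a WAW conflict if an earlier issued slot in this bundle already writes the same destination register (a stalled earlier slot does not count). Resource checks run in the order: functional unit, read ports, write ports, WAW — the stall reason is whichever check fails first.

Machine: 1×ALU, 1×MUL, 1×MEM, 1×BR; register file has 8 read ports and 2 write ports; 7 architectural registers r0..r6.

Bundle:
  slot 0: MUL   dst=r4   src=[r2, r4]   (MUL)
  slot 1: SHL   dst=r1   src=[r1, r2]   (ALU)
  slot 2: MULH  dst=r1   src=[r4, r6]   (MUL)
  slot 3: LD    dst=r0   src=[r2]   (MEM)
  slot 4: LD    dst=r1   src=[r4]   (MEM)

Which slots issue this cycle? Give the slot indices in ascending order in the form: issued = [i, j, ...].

(0) want 1×MUL +2rd +1wr — yes → AL1|MU0|ME1|BR1|rd6|wr1
(1) want 1×ALU +2rd +1wr — yes → AL0|MU0|ME1|BR1|rd4|wr0
(2) want 1×MUL +2rd +1wr — FU → AL0|MU0|ME1|BR1|rd4|wr0
(3) want 1×MEM +1rd +1wr — WR_PORT → AL0|MU0|ME1|BR1|rd4|wr0
(4) want 1×MEM +1rd +1wr — WR_PORT → AL0|MU0|ME1|BR1|rd4|wr0

issued = [0, 1]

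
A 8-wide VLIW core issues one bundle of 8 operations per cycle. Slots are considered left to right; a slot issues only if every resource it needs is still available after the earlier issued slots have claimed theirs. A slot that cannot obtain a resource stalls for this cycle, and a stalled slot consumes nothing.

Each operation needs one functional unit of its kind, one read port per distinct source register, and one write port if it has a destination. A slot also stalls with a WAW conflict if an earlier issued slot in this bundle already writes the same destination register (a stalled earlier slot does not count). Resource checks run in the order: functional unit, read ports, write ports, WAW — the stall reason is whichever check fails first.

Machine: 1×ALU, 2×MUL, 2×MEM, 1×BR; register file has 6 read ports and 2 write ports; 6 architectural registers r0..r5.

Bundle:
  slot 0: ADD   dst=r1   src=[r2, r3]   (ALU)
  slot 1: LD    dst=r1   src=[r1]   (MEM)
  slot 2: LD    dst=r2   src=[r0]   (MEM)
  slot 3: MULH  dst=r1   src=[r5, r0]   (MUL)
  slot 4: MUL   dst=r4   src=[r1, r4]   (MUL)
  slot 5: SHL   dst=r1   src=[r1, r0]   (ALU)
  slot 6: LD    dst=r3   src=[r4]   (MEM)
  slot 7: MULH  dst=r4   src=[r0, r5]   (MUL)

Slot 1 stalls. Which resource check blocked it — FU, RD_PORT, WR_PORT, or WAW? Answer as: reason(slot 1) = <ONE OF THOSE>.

(0) want 1×ALU +2rd +1wr — yes → AL0|MU2|ME2|BR1|rd4|wr1
(1) want 1×MEM +1rd +1wr — WAW → AL0|MU2|ME2|BR1|rd4|wr1
(2) want 1×MEM +1rd +1wr — yes → AL0|MU2|ME1|BR1|rd3|wr0
(3) want 1×MUL +2rd +1wr — WR_PORT → AL0|MU2|ME1|BR1|rd3|wr0
(4) want 1×MUL +2rd +1wr — WR_PORT → AL0|MU2|ME1|BR1|rd3|wr0
(5) want 1×ALU +2rd +1wr — FU → AL0|MU2|ME1|BR1|rd3|wr0
(6) want 1×MEM +1rd +1wr — WR_PORT → AL0|MU2|ME1|BR1|rd3|wr0
(7) want 1×MUL +2rd +1wr — WR_PORT → AL0|MU2|ME1|BR1|rd3|wr0

reason(slot 1) = WAW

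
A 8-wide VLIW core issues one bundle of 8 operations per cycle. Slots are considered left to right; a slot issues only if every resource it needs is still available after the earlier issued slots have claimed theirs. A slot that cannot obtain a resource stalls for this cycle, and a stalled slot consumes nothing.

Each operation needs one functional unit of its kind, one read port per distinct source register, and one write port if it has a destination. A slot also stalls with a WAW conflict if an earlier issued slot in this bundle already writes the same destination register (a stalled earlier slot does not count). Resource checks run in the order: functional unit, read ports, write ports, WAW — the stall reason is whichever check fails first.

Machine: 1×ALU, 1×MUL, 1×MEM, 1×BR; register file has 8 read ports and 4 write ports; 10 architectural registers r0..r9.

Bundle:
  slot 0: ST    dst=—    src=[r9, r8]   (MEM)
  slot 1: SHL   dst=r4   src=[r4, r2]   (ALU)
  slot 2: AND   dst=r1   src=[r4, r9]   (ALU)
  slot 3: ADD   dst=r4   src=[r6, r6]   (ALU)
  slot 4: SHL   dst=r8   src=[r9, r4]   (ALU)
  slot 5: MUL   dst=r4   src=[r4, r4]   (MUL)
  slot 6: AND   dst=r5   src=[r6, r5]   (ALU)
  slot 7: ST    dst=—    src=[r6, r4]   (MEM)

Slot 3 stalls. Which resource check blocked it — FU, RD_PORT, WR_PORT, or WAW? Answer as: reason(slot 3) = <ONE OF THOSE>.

reason(slot 3) = FU

[0] MEM needs rd=2 wr=0: ok; after: ALU=1 MUL=1 MEM=0 BR=1, R=6, W=4
[1] ALU needs rd=2 wr=1: ok; after: ALU=0 MUL=1 MEM=0 BR=1, R=4, W=3
[2] ALU needs rd=2 wr=1: FU; after: ALU=0 MUL=1 MEM=0 BR=1, R=4, W=3
[3] ALU needs rd=1 wr=1: FU; after: ALU=0 MUL=1 MEM=0 BR=1, R=4, W=3
[4] ALU needs rd=2 wr=1: FU; after: ALU=0 MUL=1 MEM=0 BR=1, R=4, W=3
[5] MUL needs rd=1 wr=1: WAW; after: ALU=0 MUL=1 MEM=0 BR=1, R=4, W=3
[6] ALU needs rd=2 wr=1: FU; after: ALU=0 MUL=1 MEM=0 BR=1, R=4, W=3
[7] MEM needs rd=2 wr=0: FU; after: ALU=0 MUL=1 MEM=0 BR=1, R=4, W=3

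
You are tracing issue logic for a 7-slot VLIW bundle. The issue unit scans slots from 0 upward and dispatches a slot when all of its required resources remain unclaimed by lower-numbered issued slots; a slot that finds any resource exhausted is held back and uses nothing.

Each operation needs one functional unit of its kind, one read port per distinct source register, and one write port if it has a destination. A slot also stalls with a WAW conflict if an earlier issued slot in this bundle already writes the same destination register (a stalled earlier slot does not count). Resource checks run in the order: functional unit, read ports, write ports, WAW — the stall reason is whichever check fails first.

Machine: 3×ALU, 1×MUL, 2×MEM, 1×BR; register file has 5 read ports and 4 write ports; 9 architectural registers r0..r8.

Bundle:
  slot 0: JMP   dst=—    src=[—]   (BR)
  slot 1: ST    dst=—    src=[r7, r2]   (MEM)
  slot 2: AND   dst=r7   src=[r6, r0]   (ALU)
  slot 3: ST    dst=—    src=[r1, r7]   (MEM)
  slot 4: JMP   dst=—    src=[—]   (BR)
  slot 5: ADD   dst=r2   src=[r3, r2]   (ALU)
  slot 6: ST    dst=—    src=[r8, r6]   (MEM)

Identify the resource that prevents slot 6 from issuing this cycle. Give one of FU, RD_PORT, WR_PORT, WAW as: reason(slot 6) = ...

  0. BR ⇒ go  {3A/1Mu/2Ld/0B | 5r 4w}
  1. MEM ⇒ go  {3A/1Mu/1Ld/0B | 3r 4w}
  2. ALU→r7 ⇒ go  {2A/1Mu/1Ld/0B | 1r 3w}
  3. MEM ⇒ no(RD_PORT)  {2A/1Mu/1Ld/0B | 1r 3w}
  4. BR ⇒ no(FU)  {2A/1Mu/1Ld/0B | 1r 3w}
  5. ALU→r2 ⇒ no(RD_PORT)  {2A/1Mu/1Ld/0B | 1r 3w}
  6. MEM ⇒ no(RD_PORT)  {2A/1Mu/1Ld/0B | 1r 3w}

reason(slot 6) = RD_PORT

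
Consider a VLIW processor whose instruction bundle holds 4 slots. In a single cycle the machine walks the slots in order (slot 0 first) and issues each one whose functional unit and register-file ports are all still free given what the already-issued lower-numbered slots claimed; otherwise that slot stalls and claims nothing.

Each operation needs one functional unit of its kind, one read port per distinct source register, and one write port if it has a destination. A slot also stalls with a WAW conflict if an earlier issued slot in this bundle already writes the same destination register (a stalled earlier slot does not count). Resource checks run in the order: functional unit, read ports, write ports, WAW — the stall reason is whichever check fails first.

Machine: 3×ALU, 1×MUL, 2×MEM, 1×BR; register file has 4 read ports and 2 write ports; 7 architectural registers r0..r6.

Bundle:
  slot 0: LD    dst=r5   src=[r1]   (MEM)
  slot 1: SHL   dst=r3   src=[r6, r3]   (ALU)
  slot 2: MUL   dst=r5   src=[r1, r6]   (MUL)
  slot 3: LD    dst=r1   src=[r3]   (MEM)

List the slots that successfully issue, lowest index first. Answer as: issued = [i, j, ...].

slot 0 (MEM): ISSUE — free A3,Mu1,Ld1,B1 rp3 wp1
slot 1 (ALU): ISSUE — free A2,Mu1,Ld1,B1 rp1 wp0
slot 2 (MUL): stall RD_PORT — free A2,Mu1,Ld1,B1 rp1 wp0
slot 3 (MEM): stall WR_PORT — free A2,Mu1,Ld1,B1 rp1 wp0

issued = [0, 1]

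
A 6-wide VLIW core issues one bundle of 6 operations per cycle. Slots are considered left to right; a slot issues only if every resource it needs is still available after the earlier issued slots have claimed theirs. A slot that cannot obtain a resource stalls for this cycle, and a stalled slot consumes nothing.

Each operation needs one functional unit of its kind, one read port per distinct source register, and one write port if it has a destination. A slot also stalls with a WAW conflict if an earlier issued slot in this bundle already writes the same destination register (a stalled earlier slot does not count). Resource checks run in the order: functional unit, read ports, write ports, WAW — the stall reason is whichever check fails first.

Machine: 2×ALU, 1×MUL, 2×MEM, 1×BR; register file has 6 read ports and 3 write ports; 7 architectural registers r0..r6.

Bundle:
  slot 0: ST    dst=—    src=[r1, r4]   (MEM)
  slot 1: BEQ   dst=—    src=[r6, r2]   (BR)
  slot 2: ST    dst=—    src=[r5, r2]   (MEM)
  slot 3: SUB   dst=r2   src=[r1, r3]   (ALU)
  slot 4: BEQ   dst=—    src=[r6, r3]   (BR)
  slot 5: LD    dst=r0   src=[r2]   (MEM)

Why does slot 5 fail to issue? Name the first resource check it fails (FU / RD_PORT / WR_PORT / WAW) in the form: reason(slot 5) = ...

reason(slot 5) = FU

slot 0 (MEM): ISSUE — free A2,Mu1,Ld1,B1 rp4 wp3
slot 1 (BR): ISSUE — free A2,Mu1,Ld1,B0 rp2 wp3
slot 2 (MEM): ISSUE — free A2,Mu1,Ld0,B0 rp0 wp3
slot 3 (ALU): stall RD_PORT — free A2,Mu1,Ld0,B0 rp0 wp3
slot 4 (BR): stall FU — free A2,Mu1,Ld0,B0 rp0 wp3
slot 5 (MEM): stall FU — free A2,Mu1,Ld0,B0 rp0 wp3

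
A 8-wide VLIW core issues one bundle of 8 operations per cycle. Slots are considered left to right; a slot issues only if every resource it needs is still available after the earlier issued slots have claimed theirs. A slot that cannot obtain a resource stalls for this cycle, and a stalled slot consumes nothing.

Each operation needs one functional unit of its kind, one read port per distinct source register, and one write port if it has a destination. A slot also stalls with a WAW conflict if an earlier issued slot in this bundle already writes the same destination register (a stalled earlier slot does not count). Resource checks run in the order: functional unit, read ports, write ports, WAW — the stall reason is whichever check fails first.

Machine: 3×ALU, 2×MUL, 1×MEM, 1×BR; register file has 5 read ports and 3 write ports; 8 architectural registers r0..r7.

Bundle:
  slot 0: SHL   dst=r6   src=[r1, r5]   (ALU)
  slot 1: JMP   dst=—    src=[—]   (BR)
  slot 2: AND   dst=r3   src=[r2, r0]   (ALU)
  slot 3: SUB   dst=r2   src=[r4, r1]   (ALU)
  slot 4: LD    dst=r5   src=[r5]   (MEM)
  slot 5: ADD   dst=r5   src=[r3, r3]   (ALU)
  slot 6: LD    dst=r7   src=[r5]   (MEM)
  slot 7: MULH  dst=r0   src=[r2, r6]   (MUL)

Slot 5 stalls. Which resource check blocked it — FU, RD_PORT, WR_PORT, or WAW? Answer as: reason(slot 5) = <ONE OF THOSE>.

[0] ALU needs rd=2 wr=1: ok; after: ALU=2 MUL=2 MEM=1 BR=1, R=3, W=2
[1] BR needs rd=0 wr=0: ok; after: ALU=2 MUL=2 MEM=1 BR=0, R=3, W=2
[2] ALU needs rd=2 wr=1: ok; after: ALU=1 MUL=2 MEM=1 BR=0, R=1, W=1
[3] ALU needs rd=2 wr=1: RD_PORT; after: ALU=1 MUL=2 MEM=1 BR=0, R=1, W=1
[4] MEM needs rd=1 wr=1: ok; after: ALU=1 MUL=2 MEM=0 BR=0, R=0, W=0
[5] ALU needs rd=1 wr=1: RD_PORT; after: ALU=1 MUL=2 MEM=0 BR=0, R=0, W=0
[6] MEM needs rd=1 wr=1: FU; after: ALU=1 MUL=2 MEM=0 BR=0, R=0, W=0
[7] MUL needs rd=2 wr=1: RD_PORT; after: ALU=1 MUL=2 MEM=0 BR=0, R=0, W=0

reason(slot 5) = RD_PORT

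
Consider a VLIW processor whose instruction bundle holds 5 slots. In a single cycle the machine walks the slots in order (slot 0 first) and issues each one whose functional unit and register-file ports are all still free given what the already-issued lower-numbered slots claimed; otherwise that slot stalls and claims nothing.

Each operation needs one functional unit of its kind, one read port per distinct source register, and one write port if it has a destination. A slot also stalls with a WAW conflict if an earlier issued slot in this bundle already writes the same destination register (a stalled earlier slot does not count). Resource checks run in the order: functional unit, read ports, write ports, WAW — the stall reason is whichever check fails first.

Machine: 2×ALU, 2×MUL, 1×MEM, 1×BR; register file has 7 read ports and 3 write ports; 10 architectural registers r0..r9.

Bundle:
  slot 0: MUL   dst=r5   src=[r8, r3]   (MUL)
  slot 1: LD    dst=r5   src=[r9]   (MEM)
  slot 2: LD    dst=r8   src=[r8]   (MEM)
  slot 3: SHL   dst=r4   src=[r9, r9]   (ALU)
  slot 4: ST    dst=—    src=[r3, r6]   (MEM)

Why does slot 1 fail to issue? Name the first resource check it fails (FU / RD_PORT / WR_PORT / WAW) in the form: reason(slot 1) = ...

reason(slot 1) = WAW

[0] MUL needs rd=2 wr=1: ok; after: ALU=2 MUL=1 MEM=1 BR=1, R=5, W=2
[1] MEM needs rd=1 wr=1: WAW; after: ALU=2 MUL=1 MEM=1 BR=1, R=5, W=2
[2] MEM needs rd=1 wr=1: ok; after: ALU=2 MUL=1 MEM=0 BR=1, R=4, W=1
[3] ALU needs rd=1 wr=1: ok; after: ALU=1 MUL=1 MEM=0 BR=1, R=3, W=0
[4] MEM needs rd=2 wr=0: FU; after: ALU=1 MUL=1 MEM=0 BR=1, R=3, W=0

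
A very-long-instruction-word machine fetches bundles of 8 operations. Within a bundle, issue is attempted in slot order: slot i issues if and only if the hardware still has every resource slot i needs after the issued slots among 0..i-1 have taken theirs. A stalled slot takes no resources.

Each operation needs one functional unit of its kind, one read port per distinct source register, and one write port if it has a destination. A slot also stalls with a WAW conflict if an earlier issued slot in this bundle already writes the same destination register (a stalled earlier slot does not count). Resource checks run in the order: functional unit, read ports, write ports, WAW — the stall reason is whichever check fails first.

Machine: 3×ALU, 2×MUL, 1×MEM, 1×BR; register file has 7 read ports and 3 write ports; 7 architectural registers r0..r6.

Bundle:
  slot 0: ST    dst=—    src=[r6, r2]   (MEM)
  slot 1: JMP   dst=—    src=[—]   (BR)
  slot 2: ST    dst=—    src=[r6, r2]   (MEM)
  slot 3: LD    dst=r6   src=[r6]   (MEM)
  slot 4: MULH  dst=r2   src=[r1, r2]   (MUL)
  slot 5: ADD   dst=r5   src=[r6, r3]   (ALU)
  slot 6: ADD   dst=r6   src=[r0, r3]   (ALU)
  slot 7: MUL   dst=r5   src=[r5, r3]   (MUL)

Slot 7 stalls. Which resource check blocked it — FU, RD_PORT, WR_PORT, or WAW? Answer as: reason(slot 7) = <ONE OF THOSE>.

reason(slot 7) = RD_PORT

#0 MEM src=r6,r2 dispatched  <A:3 Mu:2 Ld:0 B:1 rd:5 wr:3>
#1 BR src=- dispatched  <A:3 Mu:2 Ld:0 B:0 rd:5 wr:3>
#2 MEM src=r6,r2 held:FU  <A:3 Mu:2 Ld:0 B:0 rd:5 wr:3>
#3 MEM src=r6 held:FU  <A:3 Mu:2 Ld:0 B:0 rd:5 wr:3>
#4 MUL src=r1,r2 dispatched  <A:3 Mu:1 Ld:0 B:0 rd:3 wr:2>
#5 ALU src=r6,r3 dispatched  <A:2 Mu:1 Ld:0 B:0 rd:1 wr:1>
#6 ALU src=r0,r3 held:RD_PORT  <A:2 Mu:1 Ld:0 B:0 rd:1 wr:1>
#7 MUL src=r5,r3 held:RD_PORT  <A:2 Mu:1 Ld:0 B:0 rd:1 wr:1>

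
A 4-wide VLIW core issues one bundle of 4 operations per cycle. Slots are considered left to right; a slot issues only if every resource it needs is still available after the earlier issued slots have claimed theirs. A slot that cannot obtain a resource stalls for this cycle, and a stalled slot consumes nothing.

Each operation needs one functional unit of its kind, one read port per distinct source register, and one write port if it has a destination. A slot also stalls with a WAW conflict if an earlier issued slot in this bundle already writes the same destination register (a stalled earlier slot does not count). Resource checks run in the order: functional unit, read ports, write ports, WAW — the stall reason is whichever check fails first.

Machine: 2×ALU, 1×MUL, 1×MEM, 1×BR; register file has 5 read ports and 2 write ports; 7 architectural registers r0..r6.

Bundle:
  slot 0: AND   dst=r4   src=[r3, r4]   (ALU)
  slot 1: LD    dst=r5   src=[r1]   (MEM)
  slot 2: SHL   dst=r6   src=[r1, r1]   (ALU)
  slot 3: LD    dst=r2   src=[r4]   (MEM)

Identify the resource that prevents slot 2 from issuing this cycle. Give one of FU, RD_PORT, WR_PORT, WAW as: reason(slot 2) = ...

(0) want 1×ALU +2rd +1wr — yes → AL1|MU1|ME1|BR1|rd3|wr1
(1) want 1×MEM +1rd +1wr — yes → AL1|MU1|ME0|BR1|rd2|wr0
(2) want 1×ALU +1rd +1wr — WR_PORT → AL1|MU1|ME0|BR1|rd2|wr0
(3) want 1×MEM +1rd +1wr — FU → AL1|MU1|ME0|BR1|rd2|wr0

reason(slot 2) = WR_PORT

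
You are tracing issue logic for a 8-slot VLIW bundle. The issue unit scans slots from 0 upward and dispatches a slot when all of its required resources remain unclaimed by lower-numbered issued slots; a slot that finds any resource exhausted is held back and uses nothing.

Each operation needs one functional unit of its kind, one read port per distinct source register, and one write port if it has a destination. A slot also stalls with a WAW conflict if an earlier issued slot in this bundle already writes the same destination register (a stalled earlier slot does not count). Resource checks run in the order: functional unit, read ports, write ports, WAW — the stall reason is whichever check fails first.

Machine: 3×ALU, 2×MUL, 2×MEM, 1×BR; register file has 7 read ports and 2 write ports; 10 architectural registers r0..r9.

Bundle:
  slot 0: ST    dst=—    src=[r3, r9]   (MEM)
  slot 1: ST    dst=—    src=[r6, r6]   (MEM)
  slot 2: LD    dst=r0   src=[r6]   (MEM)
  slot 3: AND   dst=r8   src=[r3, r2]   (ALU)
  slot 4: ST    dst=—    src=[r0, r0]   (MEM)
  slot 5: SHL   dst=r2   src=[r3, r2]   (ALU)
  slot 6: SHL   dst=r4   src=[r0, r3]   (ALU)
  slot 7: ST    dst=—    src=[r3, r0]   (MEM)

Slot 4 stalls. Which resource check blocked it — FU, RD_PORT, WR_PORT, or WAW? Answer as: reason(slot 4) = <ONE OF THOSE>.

reason(slot 4) = FU

  0. MEM ⇒ go  {3A/2Mu/1Ld/1B | 5r 2w}
  1. MEM ⇒ go  {3A/2Mu/0Ld/1B | 4r 2w}
  2. MEM→r0 ⇒ no(FU)  {3A/2Mu/0Ld/1B | 4r 2w}
  3. ALU→r8 ⇒ go  {2A/2Mu/0Ld/1B | 2r 1w}
  4. MEM ⇒ no(FU)  {2A/2Mu/0Ld/1B | 2r 1w}
  5. ALU→r2 ⇒ go  {1A/2Mu/0Ld/1B | 0r 0w}
  6. ALU→r4 ⇒ no(RD_PORT)  {1A/2Mu/0Ld/1B | 0r 0w}
  7. MEM ⇒ no(FU)  {1A/2Mu/0Ld/1B | 0r 0w}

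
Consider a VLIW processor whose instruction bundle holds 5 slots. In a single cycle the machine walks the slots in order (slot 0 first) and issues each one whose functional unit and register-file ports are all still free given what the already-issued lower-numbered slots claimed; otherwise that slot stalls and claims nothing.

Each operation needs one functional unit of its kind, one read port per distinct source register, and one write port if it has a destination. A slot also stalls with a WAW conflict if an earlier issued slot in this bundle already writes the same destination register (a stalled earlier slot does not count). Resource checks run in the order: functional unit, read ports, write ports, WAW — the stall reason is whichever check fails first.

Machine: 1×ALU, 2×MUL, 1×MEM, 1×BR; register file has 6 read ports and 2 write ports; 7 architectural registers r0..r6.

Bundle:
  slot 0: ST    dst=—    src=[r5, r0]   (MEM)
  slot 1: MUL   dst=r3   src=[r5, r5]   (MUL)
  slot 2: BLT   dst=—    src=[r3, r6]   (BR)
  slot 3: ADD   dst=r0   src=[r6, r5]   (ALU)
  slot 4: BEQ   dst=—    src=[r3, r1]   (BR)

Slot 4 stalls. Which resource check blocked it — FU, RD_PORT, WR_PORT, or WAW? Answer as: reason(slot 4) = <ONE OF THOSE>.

slot 0 (MEM): ISSUE — free A1,Mu2,Ld0,B1 rp4 wp2
slot 1 (MUL): ISSUE — free A1,Mu1,Ld0,B1 rp3 wp1
slot 2 (BR): ISSUE — free A1,Mu1,Ld0,B0 rp1 wp1
slot 3 (ALU): stall RD_PORT — free A1,Mu1,Ld0,B0 rp1 wp1
slot 4 (BR): stall FU — free A1,Mu1,Ld0,B0 rp1 wp1

reason(slot 4) = FU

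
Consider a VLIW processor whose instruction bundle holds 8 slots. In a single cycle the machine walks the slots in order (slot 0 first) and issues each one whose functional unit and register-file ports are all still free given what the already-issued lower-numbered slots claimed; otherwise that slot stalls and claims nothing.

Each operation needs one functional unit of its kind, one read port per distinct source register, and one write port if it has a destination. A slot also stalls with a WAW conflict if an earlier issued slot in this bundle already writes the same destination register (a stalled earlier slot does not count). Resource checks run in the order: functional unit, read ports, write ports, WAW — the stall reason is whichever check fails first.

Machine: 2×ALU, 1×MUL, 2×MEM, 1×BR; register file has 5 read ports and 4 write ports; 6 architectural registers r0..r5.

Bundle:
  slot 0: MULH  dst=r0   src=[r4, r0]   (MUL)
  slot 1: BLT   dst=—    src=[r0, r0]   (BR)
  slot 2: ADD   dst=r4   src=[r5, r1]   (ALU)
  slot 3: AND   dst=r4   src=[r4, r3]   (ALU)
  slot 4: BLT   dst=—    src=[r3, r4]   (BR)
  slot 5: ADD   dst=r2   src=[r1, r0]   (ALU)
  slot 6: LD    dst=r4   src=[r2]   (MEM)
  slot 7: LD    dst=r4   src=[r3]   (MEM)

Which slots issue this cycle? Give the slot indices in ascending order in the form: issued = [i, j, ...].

slot 0 (MUL): ISSUE — free A2,Mu0,Ld2,B1 rp3 wp3
slot 1 (BR): ISSUE — free A2,Mu0,Ld2,B0 rp2 wp3
slot 2 (ALU): ISSUE — free A1,Mu0,Ld2,B0 rp0 wp2
slot 3 (ALU): stall RD_PORT — free A1,Mu0,Ld2,B0 rp0 wp2
slot 4 (BR): stall FU — free A1,Mu0,Ld2,B0 rp0 wp2
slot 5 (ALU): stall RD_PORT — free A1,Mu0,Ld2,B0 rp0 wp2
slot 6 (MEM): stall RD_PORT — free A1,Mu0,Ld2,B0 rp0 wp2
slot 7 (MEM): stall RD_PORT — free A1,Mu0,Ld2,B0 rp0 wp2

issued = [0, 1, 2]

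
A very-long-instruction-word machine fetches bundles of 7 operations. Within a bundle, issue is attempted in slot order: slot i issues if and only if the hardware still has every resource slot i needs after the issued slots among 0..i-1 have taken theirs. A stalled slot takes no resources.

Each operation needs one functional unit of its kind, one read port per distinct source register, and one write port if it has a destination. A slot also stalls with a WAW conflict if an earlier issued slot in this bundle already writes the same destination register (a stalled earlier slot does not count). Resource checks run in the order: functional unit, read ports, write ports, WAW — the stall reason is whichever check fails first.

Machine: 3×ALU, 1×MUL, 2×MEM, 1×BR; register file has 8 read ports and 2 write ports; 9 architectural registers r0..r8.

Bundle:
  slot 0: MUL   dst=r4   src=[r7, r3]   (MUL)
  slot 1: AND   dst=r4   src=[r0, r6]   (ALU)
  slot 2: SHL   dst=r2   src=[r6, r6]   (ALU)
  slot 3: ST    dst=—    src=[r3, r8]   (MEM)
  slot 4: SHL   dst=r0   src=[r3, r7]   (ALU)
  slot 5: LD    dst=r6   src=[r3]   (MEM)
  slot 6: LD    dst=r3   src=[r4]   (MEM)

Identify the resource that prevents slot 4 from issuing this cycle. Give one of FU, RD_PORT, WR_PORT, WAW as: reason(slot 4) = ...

reason(slot 4) = WR_PORT

  0. MUL→r4 ⇒ go  {3A/0Mu/2Ld/1B | 6r 1w}
  1. ALU→r4 ⇒ no(WAW)  {3A/0Mu/2Ld/1B | 6r 1w}
  2. ALU→r2 ⇒ go  {2A/0Mu/2Ld/1B | 5r 0w}
  3. MEM ⇒ go  {2A/0Mu/1Ld/1B | 3r 0w}
  4. ALU→r0 ⇒ no(WR_PORT)  {2A/0Mu/1Ld/1B | 3r 0w}
  5. MEM→r6 ⇒ no(WR_PORT)  {2A/0Mu/1Ld/1B | 3r 0w}
  6. MEM→r3 ⇒ no(WR_PORT)  {2A/0Mu/1Ld/1B | 3r 0w}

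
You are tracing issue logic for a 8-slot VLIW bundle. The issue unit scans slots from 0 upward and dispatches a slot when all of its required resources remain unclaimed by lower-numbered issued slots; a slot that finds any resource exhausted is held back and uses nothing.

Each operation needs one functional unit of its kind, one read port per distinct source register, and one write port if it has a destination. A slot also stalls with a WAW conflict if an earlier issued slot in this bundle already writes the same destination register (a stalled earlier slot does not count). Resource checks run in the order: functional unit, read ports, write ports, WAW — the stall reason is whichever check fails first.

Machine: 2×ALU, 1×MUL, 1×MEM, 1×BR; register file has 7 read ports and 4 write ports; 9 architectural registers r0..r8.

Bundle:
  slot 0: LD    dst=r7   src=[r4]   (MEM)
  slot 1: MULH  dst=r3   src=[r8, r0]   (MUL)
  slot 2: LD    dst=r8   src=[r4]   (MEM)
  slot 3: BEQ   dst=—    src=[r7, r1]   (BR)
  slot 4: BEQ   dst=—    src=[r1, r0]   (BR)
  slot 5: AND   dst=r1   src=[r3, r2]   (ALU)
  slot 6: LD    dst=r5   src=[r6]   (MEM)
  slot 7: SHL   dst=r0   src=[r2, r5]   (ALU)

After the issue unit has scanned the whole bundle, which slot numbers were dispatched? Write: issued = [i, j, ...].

issued = [0, 1, 3, 5]

(0) want 1×MEM +1rd +1wr — yes → AL2|MU1|ME0|BR1|rd6|wr3
(1) want 1×MUL +2rd +1wr — yes → AL2|MU0|ME0|BR1|rd4|wr2
(2) want 1×MEM +1rd +1wr — FU → AL2|MU0|ME0|BR1|rd4|wr2
(3) want 1×BR +2rd +0wr — yes → AL2|MU0|ME0|BR0|rd2|wr2
(4) want 1×BR +2rd +0wr — FU → AL2|MU0|ME0|BR0|rd2|wr2
(5) want 1×ALU +2rd +1wr — yes → AL1|MU0|ME0|BR0|rd0|wr1
(6) want 1×MEM +1rd +1wr — FU → AL1|MU0|ME0|BR0|rd0|wr1
(7) want 1×ALU +2rd +1wr — RD_PORT → AL1|MU0|ME0|BR0|rd0|wr1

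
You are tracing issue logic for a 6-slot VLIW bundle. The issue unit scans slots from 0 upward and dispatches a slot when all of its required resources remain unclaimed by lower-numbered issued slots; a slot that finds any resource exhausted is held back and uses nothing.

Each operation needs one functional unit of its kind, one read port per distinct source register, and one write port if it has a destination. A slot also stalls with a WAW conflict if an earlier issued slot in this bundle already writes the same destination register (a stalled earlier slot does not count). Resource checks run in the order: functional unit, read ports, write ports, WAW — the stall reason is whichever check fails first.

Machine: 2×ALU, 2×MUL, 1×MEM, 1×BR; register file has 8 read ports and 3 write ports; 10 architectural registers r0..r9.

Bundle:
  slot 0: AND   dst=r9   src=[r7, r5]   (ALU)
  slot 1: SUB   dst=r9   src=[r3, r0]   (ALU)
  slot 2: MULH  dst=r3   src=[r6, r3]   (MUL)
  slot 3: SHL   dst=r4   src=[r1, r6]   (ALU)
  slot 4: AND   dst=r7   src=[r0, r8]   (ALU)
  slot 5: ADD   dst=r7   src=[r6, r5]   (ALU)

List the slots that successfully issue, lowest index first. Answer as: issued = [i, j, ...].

#0 ALU src=r7,r5 dispatched  <A:1 Mu:2 Ld:1 B:1 rd:6 wr:2>
#1 ALU src=r3,r0 held:WAW  <A:1 Mu:2 Ld:1 B:1 rd:6 wr:2>
#2 MUL src=r6,r3 dispatched  <A:1 Mu:1 Ld:1 B:1 rd:4 wr:1>
#3 ALU src=r1,r6 dispatched  <A:0 Mu:1 Ld:1 B:1 rd:2 wr:0>
#4 ALU src=r0,r8 held:FU  <A:0 Mu:1 Ld:1 B:1 rd:2 wr:0>
#5 ALU src=r6,r5 held:FU  <A:0 Mu:1 Ld:1 B:1 rd:2 wr:0>

issued = [0, 2, 3]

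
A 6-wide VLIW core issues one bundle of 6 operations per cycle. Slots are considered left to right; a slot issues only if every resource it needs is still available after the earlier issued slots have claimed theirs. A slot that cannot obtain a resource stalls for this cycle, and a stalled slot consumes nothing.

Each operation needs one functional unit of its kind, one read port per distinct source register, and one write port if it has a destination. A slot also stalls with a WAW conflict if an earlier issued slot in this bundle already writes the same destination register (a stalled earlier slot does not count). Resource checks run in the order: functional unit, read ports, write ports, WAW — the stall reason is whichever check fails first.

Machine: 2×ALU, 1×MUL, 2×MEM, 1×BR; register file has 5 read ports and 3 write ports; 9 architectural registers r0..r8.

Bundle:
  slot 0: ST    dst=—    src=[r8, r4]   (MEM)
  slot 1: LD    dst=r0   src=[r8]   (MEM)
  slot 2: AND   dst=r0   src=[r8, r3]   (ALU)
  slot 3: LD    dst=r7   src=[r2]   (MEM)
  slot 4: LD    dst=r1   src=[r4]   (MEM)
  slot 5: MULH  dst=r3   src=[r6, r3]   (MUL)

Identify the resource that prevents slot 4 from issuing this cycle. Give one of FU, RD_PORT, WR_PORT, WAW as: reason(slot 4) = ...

  0. MEM ⇒ go  {2A/1Mu/1Ld/1B | 3r 3w}
  1. MEM→r0 ⇒ go  {2A/1Mu/0Ld/1B | 2r 2w}
  2. ALU→r0 ⇒ no(WAW)  {2A/1Mu/0Ld/1B | 2r 2w}
  3. MEM→r7 ⇒ no(FU)  {2A/1Mu/0Ld/1B | 2r 2w}
  4. MEM→r1 ⇒ no(FU)  {2A/1Mu/0Ld/1B | 2r 2w}
  5. MUL→r3 ⇒ go  {2A/0Mu/0Ld/1B | 0r 1w}

reason(slot 4) = FU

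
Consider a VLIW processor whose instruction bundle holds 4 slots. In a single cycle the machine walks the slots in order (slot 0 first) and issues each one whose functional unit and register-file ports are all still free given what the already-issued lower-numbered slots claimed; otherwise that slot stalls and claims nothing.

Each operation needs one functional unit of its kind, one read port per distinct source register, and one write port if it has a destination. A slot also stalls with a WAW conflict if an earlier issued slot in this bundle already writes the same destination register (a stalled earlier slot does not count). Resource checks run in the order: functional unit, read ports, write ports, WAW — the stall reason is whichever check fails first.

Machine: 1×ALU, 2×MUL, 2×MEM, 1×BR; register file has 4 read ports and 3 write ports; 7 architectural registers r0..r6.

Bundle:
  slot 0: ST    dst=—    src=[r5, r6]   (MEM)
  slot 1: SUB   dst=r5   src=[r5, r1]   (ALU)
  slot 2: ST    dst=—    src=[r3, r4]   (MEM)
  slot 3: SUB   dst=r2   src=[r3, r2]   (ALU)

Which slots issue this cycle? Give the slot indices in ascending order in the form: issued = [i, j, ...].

  0. MEM ⇒ go  {1A/2Mu/1Ld/1B | 2r 3w}
  1. ALU→r5 ⇒ go  {0A/2Mu/1Ld/1B | 0r 2w}
  2. MEM ⇒ no(RD_PORT)  {0A/2Mu/1Ld/1B | 0r 2w}
  3. ALU→r2 ⇒ no(FU)  {0A/2Mu/1Ld/1B | 0r 2w}

issued = [0, 1]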